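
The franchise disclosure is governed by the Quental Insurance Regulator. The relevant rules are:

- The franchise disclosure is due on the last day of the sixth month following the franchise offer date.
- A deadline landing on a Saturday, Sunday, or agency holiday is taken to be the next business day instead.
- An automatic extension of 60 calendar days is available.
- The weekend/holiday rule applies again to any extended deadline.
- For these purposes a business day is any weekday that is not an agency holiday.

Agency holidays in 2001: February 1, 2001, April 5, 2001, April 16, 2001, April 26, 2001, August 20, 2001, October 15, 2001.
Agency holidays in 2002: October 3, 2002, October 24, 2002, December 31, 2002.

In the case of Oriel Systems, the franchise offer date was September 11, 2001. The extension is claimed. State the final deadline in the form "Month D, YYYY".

6 months after September 11, 2001 is March 2002; that month ends on March 31, 2002.
March 31, 2002 falls on a Sunday. Rolling to the next business day gives April 1, 2002, a Monday.
The 60-calendar-day extension moves the deadline from April 1, 2002 to May 31, 2002.
Since May 31, 2002 is a Friday and not a holiday, the date is unchanged.
The final due date is May 31, 2002.

May 31, 2002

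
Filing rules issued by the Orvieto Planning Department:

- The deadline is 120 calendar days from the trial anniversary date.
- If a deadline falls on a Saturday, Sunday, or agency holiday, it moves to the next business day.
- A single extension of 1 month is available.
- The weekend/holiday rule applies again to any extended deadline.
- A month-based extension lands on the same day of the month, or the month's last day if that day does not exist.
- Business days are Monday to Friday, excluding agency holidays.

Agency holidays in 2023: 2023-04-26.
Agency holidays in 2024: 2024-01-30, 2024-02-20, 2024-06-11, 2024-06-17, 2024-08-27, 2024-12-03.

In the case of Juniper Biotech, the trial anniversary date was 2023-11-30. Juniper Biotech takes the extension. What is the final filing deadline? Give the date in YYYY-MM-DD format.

2024-04-29

120 calendar days after 2023-11-30 is 2024-03-29.
2024-03-29 (Friday) is already a business day.
The 1 month extension carries 2024-03-29 to 2024-04-29.
2024-04-29 falls on a Monday, which is a business day, so no adjustment is needed.
So the filing is due 2024-04-29.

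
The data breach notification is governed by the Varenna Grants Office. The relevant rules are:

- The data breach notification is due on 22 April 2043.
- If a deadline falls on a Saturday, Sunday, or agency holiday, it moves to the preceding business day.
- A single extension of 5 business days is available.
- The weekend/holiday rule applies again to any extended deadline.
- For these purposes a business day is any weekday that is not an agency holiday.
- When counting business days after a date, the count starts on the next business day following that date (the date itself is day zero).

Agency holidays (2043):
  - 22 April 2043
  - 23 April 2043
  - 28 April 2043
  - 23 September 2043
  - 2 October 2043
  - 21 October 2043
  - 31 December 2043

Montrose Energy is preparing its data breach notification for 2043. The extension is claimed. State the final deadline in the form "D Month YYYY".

The stated deadline is 22 April 2043.
22 April 2043 falls on a listed holiday. Rolling to the preceding business day gives 21 April 2043, a Tuesday.
Applying the 5-business-day extension: 5 business days after 21 April 2043 is 1 May 2043.
1 May 2043 is a Friday and not a listed holiday, so it stands.
Final deadline: 1 May 2043.

1 May 2043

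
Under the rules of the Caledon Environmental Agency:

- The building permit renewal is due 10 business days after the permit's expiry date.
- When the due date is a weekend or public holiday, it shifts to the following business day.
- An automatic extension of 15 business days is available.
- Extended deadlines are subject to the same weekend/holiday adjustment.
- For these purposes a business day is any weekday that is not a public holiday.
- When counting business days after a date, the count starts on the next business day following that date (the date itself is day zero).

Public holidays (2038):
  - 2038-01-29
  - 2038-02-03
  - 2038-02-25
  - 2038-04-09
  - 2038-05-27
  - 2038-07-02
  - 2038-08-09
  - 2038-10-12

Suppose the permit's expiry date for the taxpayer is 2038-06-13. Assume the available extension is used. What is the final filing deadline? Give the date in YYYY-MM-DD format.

Counting 10 business days after 2038-06-13 (skipping weekends and listed holidays) reaches 2038-06-25.
2038-06-25 falls on a Friday, which is a business day, so no adjustment is needed.
Counting 15 further business days from 2038-06-25 reaches 2038-07-19.
2038-07-19 is a Monday and not a listed holiday, so it stands.
So the filing is due 2038-07-19.

2038-07-19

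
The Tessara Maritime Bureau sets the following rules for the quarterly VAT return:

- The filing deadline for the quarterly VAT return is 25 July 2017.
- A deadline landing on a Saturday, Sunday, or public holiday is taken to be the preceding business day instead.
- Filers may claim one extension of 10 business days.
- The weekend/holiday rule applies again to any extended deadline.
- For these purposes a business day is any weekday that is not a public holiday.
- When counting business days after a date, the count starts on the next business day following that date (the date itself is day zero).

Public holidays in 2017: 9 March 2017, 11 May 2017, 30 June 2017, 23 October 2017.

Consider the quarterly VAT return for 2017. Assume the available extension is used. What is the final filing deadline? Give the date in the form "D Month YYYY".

8 August 2017

The stated deadline is 25 July 2017.
25 July 2017 is a Tuesday and not a listed holiday, so it stands.
The 10-business-day extension runs from 25 July 2017 to 8 August 2017.
8 August 2017 falls on a Tuesday, which is a business day, so no adjustment is needed.
Final deadline: 8 August 2017.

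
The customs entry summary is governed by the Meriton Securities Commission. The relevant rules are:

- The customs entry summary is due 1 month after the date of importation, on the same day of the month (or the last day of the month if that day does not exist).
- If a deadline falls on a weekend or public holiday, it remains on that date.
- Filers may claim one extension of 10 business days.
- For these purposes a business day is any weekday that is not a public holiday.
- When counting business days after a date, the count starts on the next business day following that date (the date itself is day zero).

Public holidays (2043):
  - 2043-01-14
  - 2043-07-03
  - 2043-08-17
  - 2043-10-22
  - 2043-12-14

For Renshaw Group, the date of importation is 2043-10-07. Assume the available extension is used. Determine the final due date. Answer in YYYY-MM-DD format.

Moving 1 month forward from 2043-10-07 on the corresponding day gives 2043-11-07.
No adjustment is made for weekends or holidays, so 2043-11-07 stands.
Counting 10 further business days from 2043-11-07 reaches 2043-11-20.
No adjustment is made for weekends or holidays, so 2043-11-20 stands.
The final due date is 2043-11-20.

2043-11-20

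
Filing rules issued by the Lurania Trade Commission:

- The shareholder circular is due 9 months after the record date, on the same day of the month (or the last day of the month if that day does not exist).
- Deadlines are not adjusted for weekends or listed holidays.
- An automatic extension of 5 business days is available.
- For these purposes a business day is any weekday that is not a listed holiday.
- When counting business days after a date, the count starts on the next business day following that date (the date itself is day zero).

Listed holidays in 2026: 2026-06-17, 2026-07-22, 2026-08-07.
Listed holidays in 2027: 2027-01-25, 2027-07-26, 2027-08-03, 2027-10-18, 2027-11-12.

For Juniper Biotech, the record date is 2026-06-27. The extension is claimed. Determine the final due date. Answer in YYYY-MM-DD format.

2027-04-02

9 months after 2026-06-27, on the same day of the month, is 2027-03-27.
No adjustment is made for weekends or holidays, so 2027-03-27 stands.
Applying the 5-business-day extension: 5 business days after 2027-03-27 is 2027-04-02.
No adjustment is made for weekends or holidays, so 2027-04-02 stands.
So the filing is due 2027-04-02.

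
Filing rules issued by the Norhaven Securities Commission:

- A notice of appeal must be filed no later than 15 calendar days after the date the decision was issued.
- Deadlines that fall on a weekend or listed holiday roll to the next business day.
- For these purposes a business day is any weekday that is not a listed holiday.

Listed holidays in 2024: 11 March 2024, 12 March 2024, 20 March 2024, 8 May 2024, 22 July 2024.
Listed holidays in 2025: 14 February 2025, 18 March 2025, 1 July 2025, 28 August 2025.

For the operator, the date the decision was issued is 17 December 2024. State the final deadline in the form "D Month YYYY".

1 January 2025

Trigger date 17 December 2024 + 15 calendar days = 1 January 2025.
1 January 2025 falls on a Wednesday, which is a business day, so no adjustment is needed.
So the filing is due 1 January 2025.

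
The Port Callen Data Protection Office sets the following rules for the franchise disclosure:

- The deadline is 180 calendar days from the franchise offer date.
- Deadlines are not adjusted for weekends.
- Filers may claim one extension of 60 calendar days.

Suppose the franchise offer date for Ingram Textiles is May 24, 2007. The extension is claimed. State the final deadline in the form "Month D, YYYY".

January 19, 2008

Trigger date May 24, 2007 + 180 calendar days = November 20, 2007.
November 20, 2007 is a Tuesday; no weekend or holiday adjustment applies.
The 60-calendar-day extension moves the deadline from November 20, 2007 to January 19, 2008.
January 19, 2008 falls on a Saturday. The rules make no weekend/holiday allowance, so it remains January 19, 2008.
Deadline: January 19, 2008.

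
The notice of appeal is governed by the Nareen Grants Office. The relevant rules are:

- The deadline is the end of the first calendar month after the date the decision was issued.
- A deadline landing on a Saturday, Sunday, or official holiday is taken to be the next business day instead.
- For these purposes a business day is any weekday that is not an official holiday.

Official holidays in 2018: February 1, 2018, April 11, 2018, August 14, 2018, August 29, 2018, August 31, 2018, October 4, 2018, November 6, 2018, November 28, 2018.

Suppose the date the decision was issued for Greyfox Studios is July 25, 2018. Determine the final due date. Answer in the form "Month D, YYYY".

1 month after July 25, 2018 falls in August 2018; the last day of that month is August 31, 2018.
August 31, 2018 is a listed holiday, so it moves to the next business day, September 3, 2018 (Monday).
So the filing is due September 3, 2018.

September 3, 2018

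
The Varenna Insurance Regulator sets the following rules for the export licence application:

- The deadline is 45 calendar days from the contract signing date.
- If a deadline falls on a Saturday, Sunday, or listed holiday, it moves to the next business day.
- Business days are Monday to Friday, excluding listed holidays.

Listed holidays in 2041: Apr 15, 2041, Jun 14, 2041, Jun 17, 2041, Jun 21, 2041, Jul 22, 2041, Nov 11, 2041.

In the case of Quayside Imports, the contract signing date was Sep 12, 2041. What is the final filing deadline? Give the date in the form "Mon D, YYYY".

Oct 28, 2041

From Sep 12, 2041, 45 calendar days later is Oct 27, 2041.
Oct 27, 2041 falls on a Sunday. Rolling to the next business day gives Oct 28, 2041, a Monday.
So the filing is due Oct 28, 2041.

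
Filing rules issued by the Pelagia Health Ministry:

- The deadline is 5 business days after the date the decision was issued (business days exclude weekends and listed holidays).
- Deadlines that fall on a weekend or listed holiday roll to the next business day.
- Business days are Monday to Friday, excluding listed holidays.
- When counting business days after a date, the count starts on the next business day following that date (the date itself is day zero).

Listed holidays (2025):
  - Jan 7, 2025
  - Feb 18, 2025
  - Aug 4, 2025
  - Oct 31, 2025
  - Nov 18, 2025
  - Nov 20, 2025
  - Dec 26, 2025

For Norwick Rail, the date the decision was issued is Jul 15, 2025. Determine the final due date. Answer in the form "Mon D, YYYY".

Jul 22, 2025

5 business days after Jul 15, 2025, excluding weekends and holidays, is Jul 22, 2025.
Jul 22, 2025 falls on a Tuesday, which is a business day, so no adjustment is needed.
So the filing is due Jul 22, 2025.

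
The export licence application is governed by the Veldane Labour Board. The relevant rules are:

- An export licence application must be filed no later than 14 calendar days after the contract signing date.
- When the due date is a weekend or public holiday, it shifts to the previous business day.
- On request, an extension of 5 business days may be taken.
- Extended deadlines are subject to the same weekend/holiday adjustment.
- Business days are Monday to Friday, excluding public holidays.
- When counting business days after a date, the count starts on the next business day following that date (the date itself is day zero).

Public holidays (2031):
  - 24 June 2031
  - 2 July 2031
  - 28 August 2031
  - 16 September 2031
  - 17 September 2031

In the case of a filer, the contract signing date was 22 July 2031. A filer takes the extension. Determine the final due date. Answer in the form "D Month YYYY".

12 August 2031

From 22 July 2031, 14 calendar days later is 5 August 2031.
5 August 2031 (Tuesday) is already a business day.
Applying the 5-business-day extension: 5 business days after 5 August 2031 is 12 August 2031.
12 August 2031 is a Tuesday and not a listed holiday, so it stands.
So the filing is due 12 August 2031.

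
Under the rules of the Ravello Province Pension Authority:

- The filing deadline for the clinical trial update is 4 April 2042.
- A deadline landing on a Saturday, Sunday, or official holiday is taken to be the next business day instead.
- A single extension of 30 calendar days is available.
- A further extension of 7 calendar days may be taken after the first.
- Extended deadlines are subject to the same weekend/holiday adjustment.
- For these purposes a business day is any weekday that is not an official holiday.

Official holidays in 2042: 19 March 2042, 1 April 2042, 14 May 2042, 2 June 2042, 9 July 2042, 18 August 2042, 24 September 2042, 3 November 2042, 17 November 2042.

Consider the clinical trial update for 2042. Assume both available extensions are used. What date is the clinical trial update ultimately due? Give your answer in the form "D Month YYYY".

Start from the fixed due date, 4 April 2042.
Since 4 April 2042 is a Friday and not a holiday, the date is unchanged.
Applying the 30-calendar-day extension: 4 April 2042 + 30 days = 4 May 2042.
4 May 2042 is a Sunday, so it moves to the next business day, 5 May 2042 (Monday).
Applying the 7-calendar-day extension: 5 May 2042 + 7 days = 12 May 2042.
12 May 2042 is a Monday and not a listed holiday, so it stands.
Final deadline: 12 May 2042.

12 May 2042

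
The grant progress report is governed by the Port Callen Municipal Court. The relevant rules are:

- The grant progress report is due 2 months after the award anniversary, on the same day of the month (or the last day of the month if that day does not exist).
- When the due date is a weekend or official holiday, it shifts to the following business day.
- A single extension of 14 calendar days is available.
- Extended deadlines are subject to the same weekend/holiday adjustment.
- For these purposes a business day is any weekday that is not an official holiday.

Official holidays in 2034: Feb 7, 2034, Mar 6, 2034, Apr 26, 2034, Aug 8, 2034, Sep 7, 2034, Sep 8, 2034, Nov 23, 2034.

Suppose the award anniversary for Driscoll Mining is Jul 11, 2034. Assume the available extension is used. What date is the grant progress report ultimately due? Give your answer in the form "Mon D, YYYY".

2 months from Jul 11, 2034 is Sep 11, 2034.
Since Sep 11, 2034 is a Monday and not a holiday, the date is unchanged.
Add the 14 calendar-day extension to Sep 11, 2034: Sep 25, 2034.
Sep 25, 2034 is a Monday and not a listed holiday, so it stands.
Deadline: Sep 25, 2034.

Sep 25, 2034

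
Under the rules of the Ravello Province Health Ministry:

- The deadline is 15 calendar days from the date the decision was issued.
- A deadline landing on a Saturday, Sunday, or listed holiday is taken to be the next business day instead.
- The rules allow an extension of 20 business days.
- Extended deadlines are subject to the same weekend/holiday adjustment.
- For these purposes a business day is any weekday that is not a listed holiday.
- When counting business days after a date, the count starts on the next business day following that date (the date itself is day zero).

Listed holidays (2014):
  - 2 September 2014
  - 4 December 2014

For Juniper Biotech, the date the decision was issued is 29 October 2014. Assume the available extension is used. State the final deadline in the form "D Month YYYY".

12 December 2014

15 calendar days after 29 October 2014 is 13 November 2014.
13 November 2014 is a Thursday and not a listed holiday, so it stands.
Applying the 20-business-day extension: 20 business days after 13 November 2014 is 12 December 2014.
12 December 2014 (Friday) is already a business day.
Deadline: 12 December 2014.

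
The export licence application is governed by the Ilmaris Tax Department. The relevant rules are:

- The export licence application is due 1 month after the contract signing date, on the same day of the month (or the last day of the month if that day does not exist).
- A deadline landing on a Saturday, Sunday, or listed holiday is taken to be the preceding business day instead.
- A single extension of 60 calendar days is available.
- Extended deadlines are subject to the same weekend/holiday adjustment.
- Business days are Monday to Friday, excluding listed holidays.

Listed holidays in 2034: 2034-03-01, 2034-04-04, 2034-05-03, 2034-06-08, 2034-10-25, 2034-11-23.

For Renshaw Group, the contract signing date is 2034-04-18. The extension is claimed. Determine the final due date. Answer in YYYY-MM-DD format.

1 month after 2034-04-18, on the same day of the month, is 2034-05-18.
2034-05-18 (Thursday) is already a business day.
With the 60-day extension, 2034-05-18 becomes 2034-07-17.
Since 2034-07-17 is a Monday and not a holiday, the date is unchanged.
Final deadline: 2034-07-17.

2034-07-17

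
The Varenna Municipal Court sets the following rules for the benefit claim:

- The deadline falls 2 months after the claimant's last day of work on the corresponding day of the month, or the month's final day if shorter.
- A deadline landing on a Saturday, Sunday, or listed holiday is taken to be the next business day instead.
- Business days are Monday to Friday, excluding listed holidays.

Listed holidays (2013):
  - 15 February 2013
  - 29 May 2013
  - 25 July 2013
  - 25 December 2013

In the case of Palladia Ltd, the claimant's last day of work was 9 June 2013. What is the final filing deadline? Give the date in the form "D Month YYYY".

9 August 2013

Moving 2 months forward from 9 June 2013 on the corresponding day gives 9 August 2013.
9 August 2013 falls on a Friday, which is a business day, so no adjustment is needed.
Final deadline: 9 August 2013.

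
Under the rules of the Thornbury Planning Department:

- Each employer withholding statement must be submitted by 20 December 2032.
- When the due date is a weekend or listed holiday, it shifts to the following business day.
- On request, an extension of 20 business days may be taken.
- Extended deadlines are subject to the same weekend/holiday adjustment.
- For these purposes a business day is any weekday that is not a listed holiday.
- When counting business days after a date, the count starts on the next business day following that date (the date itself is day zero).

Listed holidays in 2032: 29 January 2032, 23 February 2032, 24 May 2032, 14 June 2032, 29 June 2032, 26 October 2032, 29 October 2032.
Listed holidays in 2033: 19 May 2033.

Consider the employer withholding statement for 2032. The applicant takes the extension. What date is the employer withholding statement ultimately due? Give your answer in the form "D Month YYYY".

The stated deadline is 20 December 2032.
20 December 2032 falls on a Monday, which is a business day, so no adjustment is needed.
Counting 20 further business days from 20 December 2032 reaches 17 January 2033.
17 January 2033 is a Monday and not a listed holiday, so it stands.
So the filing is due 17 January 2033.

17 January 2033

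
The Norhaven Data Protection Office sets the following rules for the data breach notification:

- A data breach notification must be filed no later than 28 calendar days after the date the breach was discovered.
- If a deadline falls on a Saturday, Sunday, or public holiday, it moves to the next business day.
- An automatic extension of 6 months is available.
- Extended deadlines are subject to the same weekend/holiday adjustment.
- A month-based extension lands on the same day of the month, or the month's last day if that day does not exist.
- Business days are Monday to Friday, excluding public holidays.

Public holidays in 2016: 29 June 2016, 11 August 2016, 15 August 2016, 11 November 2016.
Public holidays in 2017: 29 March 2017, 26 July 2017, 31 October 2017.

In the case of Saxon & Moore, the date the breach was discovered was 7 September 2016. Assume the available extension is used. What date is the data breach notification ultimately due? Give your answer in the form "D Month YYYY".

Trigger date 7 September 2016 + 28 calendar days = 5 October 2016.
5 October 2016 (Wednesday) is already a business day.
The 6 months extension carries 5 October 2016 to 5 April 2017.
5 April 2017 is a Wednesday and not a listed holiday, so it stands.
Deadline: 5 April 2017.

5 April 2017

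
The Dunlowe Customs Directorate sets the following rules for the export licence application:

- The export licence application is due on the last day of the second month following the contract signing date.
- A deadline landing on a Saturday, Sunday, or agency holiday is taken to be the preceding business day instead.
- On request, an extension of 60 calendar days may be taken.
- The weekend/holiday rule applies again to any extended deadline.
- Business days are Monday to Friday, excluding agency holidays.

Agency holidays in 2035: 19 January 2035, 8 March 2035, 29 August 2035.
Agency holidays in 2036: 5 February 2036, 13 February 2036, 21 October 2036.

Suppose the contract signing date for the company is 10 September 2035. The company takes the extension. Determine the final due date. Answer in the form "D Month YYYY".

2 months after 10 September 2035 falls in November 2035; the last day of that month is 30 November 2035.
30 November 2035 is a Friday and not a listed holiday, so it stands.
Add the 60 calendar-day extension to 30 November 2035: 29 January 2036.
29 January 2036 is a Tuesday and not a listed holiday, so it stands.
The final due date is 29 January 2036.

29 January 2036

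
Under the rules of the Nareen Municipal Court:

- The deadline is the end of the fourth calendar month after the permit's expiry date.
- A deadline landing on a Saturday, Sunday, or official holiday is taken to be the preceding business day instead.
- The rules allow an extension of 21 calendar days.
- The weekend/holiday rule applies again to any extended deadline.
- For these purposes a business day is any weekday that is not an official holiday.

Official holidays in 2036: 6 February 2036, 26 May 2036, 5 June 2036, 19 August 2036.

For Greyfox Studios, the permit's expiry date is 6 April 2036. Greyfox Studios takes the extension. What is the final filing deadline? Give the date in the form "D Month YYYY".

19 September 2036

4 months after 6 April 2036 is August 2036; that month ends on 31 August 2036.
31 August 2036 is a Sunday; the preceding business day is 29 August 2036 (Friday).
Add the 21 calendar-day extension to 29 August 2036: 19 September 2036.
Since 19 September 2036 is a Friday and not a holiday, the date is unchanged.
So the filing is due 19 September 2036.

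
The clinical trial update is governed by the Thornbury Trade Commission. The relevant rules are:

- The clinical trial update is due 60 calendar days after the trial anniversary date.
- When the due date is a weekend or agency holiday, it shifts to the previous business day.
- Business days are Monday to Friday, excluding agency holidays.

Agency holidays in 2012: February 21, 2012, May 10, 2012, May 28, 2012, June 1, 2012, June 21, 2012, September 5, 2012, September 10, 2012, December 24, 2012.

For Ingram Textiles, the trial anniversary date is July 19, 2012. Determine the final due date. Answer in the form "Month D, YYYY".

September 17, 2012

Adding 60 calendar days to July 19, 2012 gives September 17, 2012.
September 17, 2012 (Monday) is already a business day.
Deadline: September 17, 2012.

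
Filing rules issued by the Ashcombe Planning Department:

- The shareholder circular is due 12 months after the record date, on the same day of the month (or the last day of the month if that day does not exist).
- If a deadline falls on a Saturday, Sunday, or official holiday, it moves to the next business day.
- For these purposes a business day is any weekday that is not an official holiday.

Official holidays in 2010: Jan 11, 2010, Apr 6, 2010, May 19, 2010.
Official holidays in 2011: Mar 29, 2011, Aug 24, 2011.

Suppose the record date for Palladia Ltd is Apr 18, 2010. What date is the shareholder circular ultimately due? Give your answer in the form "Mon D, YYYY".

Apr 18, 2011

Moving 12 months forward from Apr 18, 2010 on the corresponding day gives Apr 18, 2011.
Apr 18, 2011 is a Monday and not a listed holiday, so it stands.
Deadline: Apr 18, 2011.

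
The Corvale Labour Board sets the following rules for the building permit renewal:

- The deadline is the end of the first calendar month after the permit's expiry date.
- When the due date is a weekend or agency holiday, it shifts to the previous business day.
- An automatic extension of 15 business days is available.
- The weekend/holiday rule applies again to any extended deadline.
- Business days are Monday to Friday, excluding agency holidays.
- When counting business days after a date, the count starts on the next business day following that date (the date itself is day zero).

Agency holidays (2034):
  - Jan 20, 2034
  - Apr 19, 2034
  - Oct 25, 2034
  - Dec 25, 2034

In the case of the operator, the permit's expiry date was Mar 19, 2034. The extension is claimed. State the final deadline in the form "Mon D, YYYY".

The first month after Mar 19, 2034 is April 2034, whose last day is Apr 30, 2034.
Apr 30, 2034 is a Sunday, so it moves to the preceding business day, Apr 28, 2034 (Friday).
Counting 15 further business days from Apr 28, 2034 reaches May 19, 2034.
May 19, 2034 is a Friday and not a listed holiday, so it stands.
Final deadline: May 19, 2034.

May 19, 2034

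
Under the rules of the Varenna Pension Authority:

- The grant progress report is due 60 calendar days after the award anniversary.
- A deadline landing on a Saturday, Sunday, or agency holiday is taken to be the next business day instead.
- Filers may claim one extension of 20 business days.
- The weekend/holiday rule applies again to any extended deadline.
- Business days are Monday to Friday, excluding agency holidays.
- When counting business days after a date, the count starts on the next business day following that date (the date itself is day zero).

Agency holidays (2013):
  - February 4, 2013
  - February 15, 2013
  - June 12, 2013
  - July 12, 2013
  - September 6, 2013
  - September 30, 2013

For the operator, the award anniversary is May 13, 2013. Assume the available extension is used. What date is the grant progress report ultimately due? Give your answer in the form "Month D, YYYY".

Adding 60 calendar days to May 13, 2013 gives July 12, 2013.
July 12, 2013 is a listed holiday; the next business day is July 15, 2013 (Monday).
Counting 20 further business days from July 15, 2013 reaches August 12, 2013.
August 12, 2013 (Monday) is already a business day.
So the filing is due August 12, 2013.

August 12, 2013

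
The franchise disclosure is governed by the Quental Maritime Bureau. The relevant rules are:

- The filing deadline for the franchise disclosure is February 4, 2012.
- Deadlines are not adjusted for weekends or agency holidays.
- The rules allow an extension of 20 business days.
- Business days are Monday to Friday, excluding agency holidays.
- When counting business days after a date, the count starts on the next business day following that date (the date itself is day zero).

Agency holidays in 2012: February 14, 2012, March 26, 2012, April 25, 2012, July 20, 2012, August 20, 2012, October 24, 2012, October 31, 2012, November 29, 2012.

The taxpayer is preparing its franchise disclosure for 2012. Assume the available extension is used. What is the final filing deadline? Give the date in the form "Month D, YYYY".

The stated deadline is February 4, 2012.
No adjustment is made for weekends or holidays, so February 4, 2012 stands.
Counting 20 further business days from February 4, 2012 reaches March 5, 2012.
March 5, 2012 falls on a Monday. The rules make no weekend/holiday allowance, so it remains March 5, 2012.
So the filing is due March 5, 2012.

March 5, 2012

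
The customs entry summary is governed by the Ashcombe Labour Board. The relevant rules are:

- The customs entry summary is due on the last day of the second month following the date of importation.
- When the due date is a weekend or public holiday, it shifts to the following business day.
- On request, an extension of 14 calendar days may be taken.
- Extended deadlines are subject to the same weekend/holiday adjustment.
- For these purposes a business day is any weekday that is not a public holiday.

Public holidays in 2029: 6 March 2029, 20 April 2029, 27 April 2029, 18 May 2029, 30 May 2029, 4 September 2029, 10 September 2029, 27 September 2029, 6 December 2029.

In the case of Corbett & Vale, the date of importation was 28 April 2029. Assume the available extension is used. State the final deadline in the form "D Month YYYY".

2 months after 28 April 2029 is June 2029; that month ends on 30 June 2029.
Because 30 June 2029 is a Saturday, the deadline becomes 2 July 2029 (Monday).
The 14-calendar-day extension moves the deadline from 2 July 2029 to 16 July 2029.
16 July 2029 is a Monday and not a listed holiday, so it stands.
The final due date is 16 July 2029.

16 July 2029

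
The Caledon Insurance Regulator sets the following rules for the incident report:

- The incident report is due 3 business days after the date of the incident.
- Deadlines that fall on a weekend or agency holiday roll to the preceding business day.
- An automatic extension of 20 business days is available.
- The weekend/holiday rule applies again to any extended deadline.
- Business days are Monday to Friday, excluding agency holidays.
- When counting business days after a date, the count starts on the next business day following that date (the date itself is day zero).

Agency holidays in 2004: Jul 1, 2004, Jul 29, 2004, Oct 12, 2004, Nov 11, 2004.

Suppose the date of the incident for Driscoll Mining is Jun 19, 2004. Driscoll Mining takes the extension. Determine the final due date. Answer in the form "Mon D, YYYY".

Counting 3 business days after Jun 19, 2004 (skipping weekends and listed holidays) reaches Jun 23, 2004.
Jun 23, 2004 is a Wednesday and not a listed holiday, so it stands.
Applying the 20-business-day extension: 20 business days after Jun 23, 2004 is Jul 22, 2004.
Jul 22, 2004 (Thursday) is already a business day.
The final due date is Jul 22, 2004.

Jul 22, 2004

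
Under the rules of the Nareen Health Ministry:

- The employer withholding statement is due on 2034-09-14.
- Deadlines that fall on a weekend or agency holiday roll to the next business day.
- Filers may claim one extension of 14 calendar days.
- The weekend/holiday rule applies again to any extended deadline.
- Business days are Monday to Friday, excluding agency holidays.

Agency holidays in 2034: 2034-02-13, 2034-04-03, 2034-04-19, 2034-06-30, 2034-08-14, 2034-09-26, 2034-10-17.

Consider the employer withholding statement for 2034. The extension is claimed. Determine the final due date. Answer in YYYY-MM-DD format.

2034-09-28

The statutory due date is 2034-09-14.
2034-09-14 (Thursday) is already a business day.
Applying the 14-calendar-day extension: 2034-09-14 + 14 days = 2034-09-28.
Since 2034-09-28 is a Thursday and not a holiday, the date is unchanged.
Final deadline: 2034-09-28.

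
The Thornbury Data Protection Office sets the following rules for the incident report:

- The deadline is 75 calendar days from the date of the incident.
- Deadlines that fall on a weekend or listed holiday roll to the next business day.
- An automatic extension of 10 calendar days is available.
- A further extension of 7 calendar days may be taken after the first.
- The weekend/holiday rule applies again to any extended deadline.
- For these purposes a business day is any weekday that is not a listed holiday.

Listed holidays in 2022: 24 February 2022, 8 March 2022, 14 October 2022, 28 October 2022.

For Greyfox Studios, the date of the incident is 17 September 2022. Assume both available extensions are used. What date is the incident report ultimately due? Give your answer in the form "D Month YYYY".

Adding 75 calendar days to 17 September 2022 gives 1 December 2022.
1 December 2022 is a Thursday and not a listed holiday, so it stands.
With the 10-day extension, 1 December 2022 becomes 11 December 2022.
11 December 2022 falls on a Sunday. Rolling to the next business day gives 12 December 2022, a Monday.
The 7-calendar-day extension moves the deadline from 12 December 2022 to 19 December 2022.
19 December 2022 (Monday) is already a business day.
Final deadline: 19 December 2022.

19 December 2022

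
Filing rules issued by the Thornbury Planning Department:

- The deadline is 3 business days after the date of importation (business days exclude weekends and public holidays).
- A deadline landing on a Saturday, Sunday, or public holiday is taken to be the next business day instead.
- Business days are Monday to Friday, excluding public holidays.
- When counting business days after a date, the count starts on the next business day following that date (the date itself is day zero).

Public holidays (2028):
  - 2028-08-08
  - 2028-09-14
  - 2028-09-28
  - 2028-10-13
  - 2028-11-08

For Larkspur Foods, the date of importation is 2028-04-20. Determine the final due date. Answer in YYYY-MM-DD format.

2028-04-25

3 business days after 2028-04-20, excluding weekends and holidays, is 2028-04-25.
2028-04-25 falls on a Tuesday, which is a business day, so no adjustment is needed.
Final deadline: 2028-04-25.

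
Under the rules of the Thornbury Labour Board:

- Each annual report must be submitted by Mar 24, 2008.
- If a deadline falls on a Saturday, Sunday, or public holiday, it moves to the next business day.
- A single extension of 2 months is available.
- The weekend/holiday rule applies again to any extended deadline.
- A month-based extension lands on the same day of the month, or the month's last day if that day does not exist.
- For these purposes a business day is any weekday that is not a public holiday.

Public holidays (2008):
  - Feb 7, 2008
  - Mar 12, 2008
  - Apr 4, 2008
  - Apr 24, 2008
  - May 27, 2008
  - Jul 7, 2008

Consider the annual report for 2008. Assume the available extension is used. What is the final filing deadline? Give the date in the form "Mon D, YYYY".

May 26, 2008

The statutory due date is Mar 24, 2008.
Mar 24, 2008 falls on a Monday, which is a business day, so no adjustment is needed.
Add 2 months to Mar 24, 2008: May 24, 2008.
Because May 24, 2008 is a Saturday, the deadline becomes May 26, 2008 (Monday).
So the filing is due May 26, 2008.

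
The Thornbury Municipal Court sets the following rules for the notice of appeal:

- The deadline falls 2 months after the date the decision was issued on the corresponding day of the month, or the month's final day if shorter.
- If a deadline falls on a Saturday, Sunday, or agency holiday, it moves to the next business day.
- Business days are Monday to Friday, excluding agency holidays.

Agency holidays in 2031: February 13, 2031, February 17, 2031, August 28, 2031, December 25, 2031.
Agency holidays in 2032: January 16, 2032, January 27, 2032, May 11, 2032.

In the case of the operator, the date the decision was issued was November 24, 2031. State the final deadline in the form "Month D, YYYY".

January 26, 2032

2 months after November 24, 2031, on the same day of the month, is January 24, 2032.
January 24, 2032 is a Saturday, so it moves to the next business day, January 26, 2032 (Monday).
Final deadline: January 26, 2032.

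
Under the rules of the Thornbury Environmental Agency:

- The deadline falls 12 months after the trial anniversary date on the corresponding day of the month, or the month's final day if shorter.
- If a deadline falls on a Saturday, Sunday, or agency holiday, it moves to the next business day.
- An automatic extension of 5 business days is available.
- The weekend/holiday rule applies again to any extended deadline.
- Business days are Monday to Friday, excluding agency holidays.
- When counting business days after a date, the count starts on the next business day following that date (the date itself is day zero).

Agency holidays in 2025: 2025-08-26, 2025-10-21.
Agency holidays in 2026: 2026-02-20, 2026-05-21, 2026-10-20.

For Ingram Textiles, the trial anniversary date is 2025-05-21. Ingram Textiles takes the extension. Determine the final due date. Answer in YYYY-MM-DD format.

2026-05-29

12 months after 2025-05-21, on the same day of the month, is 2026-05-21.
2026-05-21 is a listed holiday, so it moves to the next business day, 2026-05-22 (Friday).
Applying the 5-business-day extension: 5 business days after 2026-05-22 is 2026-05-29.
2026-05-29 falls on a Friday, which is a business day, so no adjustment is needed.
Deadline: 2026-05-29.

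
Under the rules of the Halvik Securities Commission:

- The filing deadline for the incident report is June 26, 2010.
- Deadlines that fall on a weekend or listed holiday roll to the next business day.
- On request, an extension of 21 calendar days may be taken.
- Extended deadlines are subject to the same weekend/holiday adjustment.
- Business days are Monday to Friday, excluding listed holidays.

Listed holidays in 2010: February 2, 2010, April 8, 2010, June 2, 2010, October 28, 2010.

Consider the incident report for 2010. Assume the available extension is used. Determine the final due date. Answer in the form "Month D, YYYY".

The statutory due date is June 26, 2010.
Because June 26, 2010 is a Saturday, the deadline becomes June 28, 2010 (Monday).
Applying the 21-calendar-day extension: June 28, 2010 + 21 days = July 19, 2010.
July 19, 2010 is a Monday and not a listed holiday, so it stands.
Final deadline: July 19, 2010.

July 19, 2010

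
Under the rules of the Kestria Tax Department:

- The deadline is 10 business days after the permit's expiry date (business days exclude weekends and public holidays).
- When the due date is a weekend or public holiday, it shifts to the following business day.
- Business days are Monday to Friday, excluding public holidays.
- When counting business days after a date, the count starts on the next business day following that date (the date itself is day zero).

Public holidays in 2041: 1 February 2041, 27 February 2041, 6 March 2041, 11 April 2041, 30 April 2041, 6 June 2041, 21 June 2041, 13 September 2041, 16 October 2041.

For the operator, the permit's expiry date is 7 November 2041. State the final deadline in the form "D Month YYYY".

21 November 2041

Starting the day after 7 November 2041 and counting 10 business days lands on 21 November 2041.
Since 21 November 2041 is a Thursday and not a holiday, the date is unchanged.
So the filing is due 21 November 2041.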